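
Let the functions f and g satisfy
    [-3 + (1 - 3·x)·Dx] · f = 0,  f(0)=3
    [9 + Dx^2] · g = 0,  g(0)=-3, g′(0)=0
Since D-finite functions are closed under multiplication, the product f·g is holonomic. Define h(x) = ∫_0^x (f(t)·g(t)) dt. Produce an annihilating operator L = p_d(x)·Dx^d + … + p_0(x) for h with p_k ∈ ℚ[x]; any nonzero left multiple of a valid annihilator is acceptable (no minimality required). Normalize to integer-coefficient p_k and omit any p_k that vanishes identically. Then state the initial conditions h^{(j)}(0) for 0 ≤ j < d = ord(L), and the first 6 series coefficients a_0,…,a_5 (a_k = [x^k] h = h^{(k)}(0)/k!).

f: a_k = 3, 9, 27, 81, 243, 729, …
g: a_k = -3, 0, 27/2, 0, -81/8, 0, …
f·g: L₀ = L_f ⊗_s L_g, ord ≤ 1·2.
Integrate: L := L₀·Dx.
L = (-9 + 27·x)·Dx + 6·Dx^2 + (-1 + 3·x)·Dx^3  (order 3).
h: a_k = 0, -9, -27/2, -27/2, -243/8, -3159/40, …
ICs: h(0) = 0, h′(0) = -9, h′′(0) = -27.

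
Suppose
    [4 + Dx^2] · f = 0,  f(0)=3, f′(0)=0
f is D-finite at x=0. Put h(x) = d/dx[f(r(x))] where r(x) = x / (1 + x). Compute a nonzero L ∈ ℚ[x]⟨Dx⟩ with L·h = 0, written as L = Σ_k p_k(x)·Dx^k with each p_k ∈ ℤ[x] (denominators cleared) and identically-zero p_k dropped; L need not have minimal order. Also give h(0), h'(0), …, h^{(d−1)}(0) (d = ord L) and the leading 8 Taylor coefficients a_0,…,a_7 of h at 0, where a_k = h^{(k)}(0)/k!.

L = (10 + 12·x + 6·x^2) + (6 + 18·x + 18·x^2 + 6·x^3)·Dx + (1 + 4·x + 6·x^2 + 4·x^3 + x^4)·Dx^2  (order 2).
h: a_k = 0, -12, 36, -64, 80, -308/5, -84/5, 18832/105, …
ICs: h(0) = 0, h′(0) = -12.

f: a_k = 3, 0, -6, 0, 2, 0, -4/15, 0, …
Change of var in L_f (x↦r) gives L₀.
Derive L from L₀ (diff closure).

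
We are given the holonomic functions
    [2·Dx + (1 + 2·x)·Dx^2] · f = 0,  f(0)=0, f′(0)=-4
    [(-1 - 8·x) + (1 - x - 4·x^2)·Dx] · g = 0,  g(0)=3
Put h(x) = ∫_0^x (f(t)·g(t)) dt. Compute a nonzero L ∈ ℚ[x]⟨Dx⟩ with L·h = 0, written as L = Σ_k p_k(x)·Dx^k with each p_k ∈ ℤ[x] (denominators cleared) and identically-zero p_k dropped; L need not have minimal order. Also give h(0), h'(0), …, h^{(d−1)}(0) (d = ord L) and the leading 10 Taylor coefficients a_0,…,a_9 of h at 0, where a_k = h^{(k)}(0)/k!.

f: a_k = 0, -4, 4, -16/3, 8, -64/5, 64/3, -256/7, 64, -1024/9, …
g: a_k = 3, 3, 15, 27, 87, 195, 543, 1323, 3495, 8787, …
L₀ := L_f ⊗_s L_g (sym. prod.), ord ≤ 2.
h=∫h₀ ⇒ L = L₀·Dx.
L = (10 + 32·x)·Dx + (22·x + 40·x^2)·Dx^2 + (-1 - x + 6·x^2 + 8·x^3)·Dx^3  (order 3).
h: a_k = 0, 0, -6, 0, -16, -8, -836/15, -2152/35, -1643/7, -39752/105, …
ICs: h(0) = 0, h′(0) = 0, h′′(0) = -12.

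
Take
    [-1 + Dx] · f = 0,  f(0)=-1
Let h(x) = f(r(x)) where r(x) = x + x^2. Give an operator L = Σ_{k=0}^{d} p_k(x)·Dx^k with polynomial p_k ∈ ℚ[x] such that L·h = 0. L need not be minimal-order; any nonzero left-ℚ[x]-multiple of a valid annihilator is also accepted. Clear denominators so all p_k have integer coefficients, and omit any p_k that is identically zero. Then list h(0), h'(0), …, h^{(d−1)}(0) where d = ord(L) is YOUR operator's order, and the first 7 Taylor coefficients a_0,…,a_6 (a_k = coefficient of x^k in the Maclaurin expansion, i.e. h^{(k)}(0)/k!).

L = (-1 - 2·x) + Dx  (order 1).
h: a_k = -1, -1, -3/2, -7/6, -25/24, -27/40, -331/720, …
ICs: h(0) = -1.

f: a_k = -1, -1, -1/2, -1/6, -1/24, -1/120, -1/720, …
h₀=f(r): pull back L_f along r ⇒ L₀.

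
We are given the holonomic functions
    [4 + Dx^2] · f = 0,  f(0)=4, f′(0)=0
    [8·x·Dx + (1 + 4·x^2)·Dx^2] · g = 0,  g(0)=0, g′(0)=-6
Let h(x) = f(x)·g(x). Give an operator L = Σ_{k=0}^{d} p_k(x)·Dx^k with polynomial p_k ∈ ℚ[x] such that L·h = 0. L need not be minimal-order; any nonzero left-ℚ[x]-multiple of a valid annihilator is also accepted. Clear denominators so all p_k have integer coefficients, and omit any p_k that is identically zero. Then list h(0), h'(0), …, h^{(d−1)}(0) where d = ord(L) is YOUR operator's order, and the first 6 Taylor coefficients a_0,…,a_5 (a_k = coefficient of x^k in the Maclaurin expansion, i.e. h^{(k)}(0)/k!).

L = (80 + 832·x^2 + 1408·x^4 + 2048·x^6 + 2048·x^8) + (96·x + 640·x^3 + 1536·x^5 + 2048·x^7)·Dx + (24 + 256·x^2 + 576·x^4 + 1024·x^6 + 1024·x^8)·Dx^2 + (24·x + 160·x^3 + 384·x^5 + 512·x^7)·Dx^3 + (1 + 12·x^2 + 56·x^4 + 128·x^6 + 128·x^8)·Dx^4  (order 4).
h: a_k = 0, -24, 0, 80, 0, -784/5, …
ICs: h(0) = 0, h′(0) = -24, h′′(0) = 0, h′′′(0) = 480.

f: a_k = 4, 0, -8, 0, 8/3, 0, …
g: a_k = 0, -6, 0, 8, 0, -96/5, …
Sym-product of L_f,L_g gives L₀ (≤ ord 4).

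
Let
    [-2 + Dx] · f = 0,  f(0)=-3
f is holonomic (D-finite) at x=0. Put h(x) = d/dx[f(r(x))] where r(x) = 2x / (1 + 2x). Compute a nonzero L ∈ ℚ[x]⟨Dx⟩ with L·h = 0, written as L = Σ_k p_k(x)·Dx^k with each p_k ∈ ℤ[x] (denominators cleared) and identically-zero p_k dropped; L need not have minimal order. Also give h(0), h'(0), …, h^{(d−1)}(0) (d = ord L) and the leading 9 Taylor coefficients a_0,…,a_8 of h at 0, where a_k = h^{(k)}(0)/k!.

L = -8·x + (-1 - 4·x - 4·x^2)·Dx  (order 1).
h: a_k = -12, 0, 48, -128, 192, -512/5, -1280/3, 65536/35, -72704/15, …
ICs: h(0) = -12.

f: a_k = -3, -6, -6, -4, -2, -4/5, -4/15, -8/105, -2/105, …
Change of var in L_f (x↦r) gives L₀.
Derive L from L₀ (diff closure).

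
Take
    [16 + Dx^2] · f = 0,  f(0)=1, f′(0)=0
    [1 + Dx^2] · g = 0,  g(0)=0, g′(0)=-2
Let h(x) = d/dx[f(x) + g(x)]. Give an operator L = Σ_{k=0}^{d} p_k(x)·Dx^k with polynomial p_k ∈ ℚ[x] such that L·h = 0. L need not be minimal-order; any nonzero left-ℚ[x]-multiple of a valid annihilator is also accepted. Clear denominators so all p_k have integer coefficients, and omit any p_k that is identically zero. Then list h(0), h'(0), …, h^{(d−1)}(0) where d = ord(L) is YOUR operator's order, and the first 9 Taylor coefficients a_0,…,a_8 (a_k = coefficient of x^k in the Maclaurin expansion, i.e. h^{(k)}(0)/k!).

L = 16 + 17·Dx^2 + Dx^4  (order 4).
h: a_k = -2, -16, 1, 128/3, -1/12, -512/15, 1/360, 4096/315, -1/20160, …
ICs: h(0) = -2, h′(0) = -16, h′′(0) = 2, h′′′(0) = 256.

f: a_k = 1, 0, -8, 0, 32/3, 0, -256/45, 0, 512/315, …
g: a_k = 0, -2, 0, 1/3, 0, -1/60, 0, 1/2520, 0, …
Sum ⇒ L₀ = lclm(L_f,L_g) in ℚ(x)⟨Dx⟩.
Differentiate: ansatz ord ≤ ord L₀ ⇒ L.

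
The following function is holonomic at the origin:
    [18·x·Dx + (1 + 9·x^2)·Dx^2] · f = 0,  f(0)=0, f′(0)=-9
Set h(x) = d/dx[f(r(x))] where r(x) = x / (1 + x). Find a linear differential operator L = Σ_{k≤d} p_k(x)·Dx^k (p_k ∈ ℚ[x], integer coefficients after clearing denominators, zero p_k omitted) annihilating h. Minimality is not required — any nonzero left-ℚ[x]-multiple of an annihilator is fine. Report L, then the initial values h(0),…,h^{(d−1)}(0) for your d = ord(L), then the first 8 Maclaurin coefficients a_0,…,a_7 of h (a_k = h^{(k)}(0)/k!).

f: a_k = 0, -9, 0, 27, 0, -729/5, 0, 6561/7, …
f∘r: x↦r, Dx↦Dx/r' in L_f ⇒ L₀.
h=h₀': d/dx-closure on L₀ ⇒ L.
L = (2 + 20·x) + (1 + 2·x + 10·x^2)·Dx  (order 1).
h: a_k = -9, 18, 54, -288, 36, 2808, -5976, -16128, …
ICs: h(0) = -9.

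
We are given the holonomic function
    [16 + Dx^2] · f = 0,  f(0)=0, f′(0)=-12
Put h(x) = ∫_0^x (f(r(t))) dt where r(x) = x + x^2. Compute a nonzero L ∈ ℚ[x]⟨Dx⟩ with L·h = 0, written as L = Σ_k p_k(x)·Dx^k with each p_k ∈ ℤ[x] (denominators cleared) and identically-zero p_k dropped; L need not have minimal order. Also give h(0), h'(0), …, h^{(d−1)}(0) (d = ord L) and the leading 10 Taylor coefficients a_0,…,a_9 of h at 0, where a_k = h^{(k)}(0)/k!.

f: a_k = 0, -12, 0, 32, 0, -128/5, 0, 1024/105, 0, -2048/945, …
Substitute x→r, Dx→(1/r')Dx; clear ⇒ L₀.
h=∫h₀ ⇒ L = L₀·Dx.
L = (16 + 96·x + 192·x^2 + 128·x^3)·Dx - 2·Dx^2 + (1 + 2·x)·Dx^3  (order 3).
h: a_k = 0, 0, -6, -4, 8, 96/5, 176/15, -96/7, -3232/105, -2816/135, …
ICs: h(0) = 0, h′(0) = 0, h′′(0) = -12.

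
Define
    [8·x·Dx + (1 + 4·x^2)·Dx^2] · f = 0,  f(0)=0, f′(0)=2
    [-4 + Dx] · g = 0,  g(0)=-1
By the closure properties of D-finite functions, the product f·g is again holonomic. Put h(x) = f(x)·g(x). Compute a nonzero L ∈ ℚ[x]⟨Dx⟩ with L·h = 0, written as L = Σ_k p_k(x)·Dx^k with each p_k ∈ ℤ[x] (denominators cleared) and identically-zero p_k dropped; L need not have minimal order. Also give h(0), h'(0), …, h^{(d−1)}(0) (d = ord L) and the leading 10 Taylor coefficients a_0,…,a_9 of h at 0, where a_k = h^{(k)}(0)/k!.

L = (16 - 32·x + 64·x^2) + (-8 + 8·x - 32·x^2)·Dx + (1 + 4·x^2)·Dx^2  (order 2).
h: a_k = 0, -2, -8, -40/3, -32/3, -32/5, -128/9, -1664/105, 6656/315, 31232/945, …
ICs: h(0) = 0, h′(0) = -2.

f: a_k = 0, 2, 0, -8/3, 0, 32/5, 0, -128/7, 0, 512/9, …
g: a_k = -1, -4, -8, -32/3, -32/3, -128/15, -256/45, -1024/315, -512/315, -2048/2835, …
L₀ := L_f ⊗_s L_g (sym. prod.), ord ≤ 2.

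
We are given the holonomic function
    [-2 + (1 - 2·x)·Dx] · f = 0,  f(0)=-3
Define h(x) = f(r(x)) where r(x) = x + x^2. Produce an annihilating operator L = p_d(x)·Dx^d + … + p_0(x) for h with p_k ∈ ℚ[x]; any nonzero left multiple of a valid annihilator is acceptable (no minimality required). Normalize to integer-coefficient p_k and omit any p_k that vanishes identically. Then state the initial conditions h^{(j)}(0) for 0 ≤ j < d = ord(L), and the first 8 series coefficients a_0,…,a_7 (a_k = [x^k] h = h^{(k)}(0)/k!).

f: a_k = -3, -6, -12, -24, -48, -96, -192, -384, …
f∘r: x↦r, Dx↦Dx/r' in L_f ⇒ L₀.
L = (2 + 4·x) + (-1 + 2·x + 2·x^2)·Dx  (order 1).
h: a_k = -3, -6, -18, -48, -132, -360, -984, -2688, …
ICs: h(0) = -3.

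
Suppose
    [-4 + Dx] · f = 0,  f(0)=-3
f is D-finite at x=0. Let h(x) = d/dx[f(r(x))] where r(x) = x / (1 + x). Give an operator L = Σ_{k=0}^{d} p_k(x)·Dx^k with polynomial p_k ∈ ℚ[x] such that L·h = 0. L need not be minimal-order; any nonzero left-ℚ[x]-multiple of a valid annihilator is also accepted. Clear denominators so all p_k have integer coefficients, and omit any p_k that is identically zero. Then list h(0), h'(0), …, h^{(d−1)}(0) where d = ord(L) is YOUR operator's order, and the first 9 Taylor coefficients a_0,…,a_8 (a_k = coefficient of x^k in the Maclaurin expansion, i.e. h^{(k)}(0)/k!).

L = (2 - 2·x) + (-1 - 2·x - x^2)·Dx  (order 1).
h: a_k = -12, -24, 12, 16, -28, 88/5, 68/15, -2528/105, 3316/105, …
ICs: h(0) = -12.

f: a_k = -3, -12, -24, -32, -32, -128/5, -256/15, -1024/105, -512/105, …
L₀ from L_f via x↦r, Dx↦r'^{-1}Dx.
h=h₀': d/dx-closure on L₀ ⇒ L.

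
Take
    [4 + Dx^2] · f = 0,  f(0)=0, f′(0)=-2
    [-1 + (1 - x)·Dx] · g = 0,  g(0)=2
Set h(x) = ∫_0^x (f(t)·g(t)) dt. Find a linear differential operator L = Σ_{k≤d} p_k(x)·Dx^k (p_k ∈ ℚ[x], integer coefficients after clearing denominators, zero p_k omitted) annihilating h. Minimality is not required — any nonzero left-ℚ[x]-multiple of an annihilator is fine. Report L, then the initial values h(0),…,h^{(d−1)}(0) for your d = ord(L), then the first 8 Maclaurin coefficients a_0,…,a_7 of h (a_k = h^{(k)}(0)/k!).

L = (-4 + 4·x)·Dx + 2·Dx^2 + (-1 + x)·Dx^3  (order 3).
h: a_k = 0, 0, -2, -4/3, -1/3, -4/15, -14/45, -4/15, …
ICs: h(0) = 0, h′(0) = 0, h′′(0) = -4.

f: a_k = 0, -2, 0, 4/3, 0, -4/15, 0, 8/315, …
g: a_k = 2, 2, 2, 2, 2, 2, 2, 2, …
h₀=f·g: eliminate ⇒ L₀, order ≤ 2·1.
Integrate: L := L₀·Dx.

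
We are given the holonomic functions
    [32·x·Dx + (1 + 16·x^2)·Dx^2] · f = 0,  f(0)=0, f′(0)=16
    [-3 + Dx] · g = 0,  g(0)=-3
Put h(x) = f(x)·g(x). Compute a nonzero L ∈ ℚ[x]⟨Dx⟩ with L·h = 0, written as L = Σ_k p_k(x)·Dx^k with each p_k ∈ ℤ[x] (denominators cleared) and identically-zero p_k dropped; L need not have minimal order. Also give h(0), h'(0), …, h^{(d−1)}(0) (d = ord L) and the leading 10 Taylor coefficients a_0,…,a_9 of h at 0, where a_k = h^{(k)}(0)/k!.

f: a_k = 0, 16, 0, -256/3, 0, 4096/5, 0, -65536/7, 0, 1048576/9, …
g: a_k = -3, -9, -27/2, -27/2, -81/8, -243/40, -243/80, -729/560, -2187/4480, -729/4480, …
L₀ := L_f ⊗_s L_g (sym. prod.), ord ≤ 2.
L = (9 - 96·x + 144·x^2) + (-6 + 32·x - 96·x^2)·Dx + (1 + 16·x^2)·Dx^2  (order 2).
h: a_k = 0, -48, -144, 40, 552, -7338/5, -6318, 624507/35, 2579463/35, -194189089/840, …
ICs: h(0) = 0, h′(0) = -48.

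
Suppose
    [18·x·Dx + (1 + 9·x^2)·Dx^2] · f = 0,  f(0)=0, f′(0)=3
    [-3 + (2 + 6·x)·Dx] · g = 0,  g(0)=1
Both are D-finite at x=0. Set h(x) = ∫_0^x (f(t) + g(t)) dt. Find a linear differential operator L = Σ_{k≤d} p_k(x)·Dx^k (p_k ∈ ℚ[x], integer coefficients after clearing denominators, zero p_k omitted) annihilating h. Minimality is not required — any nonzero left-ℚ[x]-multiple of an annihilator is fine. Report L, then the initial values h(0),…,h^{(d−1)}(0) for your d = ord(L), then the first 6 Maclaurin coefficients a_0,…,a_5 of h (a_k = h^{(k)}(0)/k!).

L = (-36 - 270·x + 972·x^2 + 1458·x^3)·Dx^2 + (-33 - 144·x + 270·x^2 + 3888·x^3 + 5103·x^4)·Dx^3 + (-2 + 18·x + 108·x^2 + 324·x^3 + 1134·x^4 + 1458·x^5)·Dx^4  (order 4).
h: a_k = 0, 1, 9/4, -3/8, -117/64, -81/128, …
ICs: h(0) = 0, h′(0) = 1, h′′(0) = 9/2, h′′′(0) = -9/4.

f: a_k = 0, 3, 0, -9, 0, 243/5, …
g: a_k = 1, 3/2, -9/8, 27/16, -405/128, 1701/256, …
h₀=f+g: left-lcm gives L₀, ord ≤ 3.
∫: right-multiply L₀ by Dx.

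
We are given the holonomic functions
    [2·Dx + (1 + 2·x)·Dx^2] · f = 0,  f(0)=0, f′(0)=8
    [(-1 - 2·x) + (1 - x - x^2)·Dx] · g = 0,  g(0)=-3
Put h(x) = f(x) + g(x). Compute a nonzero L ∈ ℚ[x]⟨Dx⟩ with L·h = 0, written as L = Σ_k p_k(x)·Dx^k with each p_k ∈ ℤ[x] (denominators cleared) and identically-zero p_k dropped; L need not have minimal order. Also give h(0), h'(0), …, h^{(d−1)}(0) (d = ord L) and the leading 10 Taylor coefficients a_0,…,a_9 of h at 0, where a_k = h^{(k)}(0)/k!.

L = (-34 - 92·x - 116·x^2 - 48·x^3 - 24·x^4)·Dx + (-5 - 60·x - 170·x^2 - 180·x^3 - 100·x^4 - 40·x^5)·Dx^2 + (3 + 11·x + 5·x^2 - 20·x^3 - 30·x^4 - 24·x^5 - 8·x^6)·Dx^3  (order 3).
h: a_k = -3, 5, -14, 5/3, -31, 8/5, -245/3, 71/7, -230, 563/9, …
ICs: h(0) = -3, h′(0) = 5, h′′(0) = -28.

f: a_k = 0, 8, -8, 32/3, -16, 128/5, -128/3, 512/7, -128, 2048/9, …
g: a_k = -3, -3, -6, -9, -15, -24, -39, -63, -102, -165, …
Weyl lclm of L_f,L_g ⇒ L₀ (ord ≤ 3).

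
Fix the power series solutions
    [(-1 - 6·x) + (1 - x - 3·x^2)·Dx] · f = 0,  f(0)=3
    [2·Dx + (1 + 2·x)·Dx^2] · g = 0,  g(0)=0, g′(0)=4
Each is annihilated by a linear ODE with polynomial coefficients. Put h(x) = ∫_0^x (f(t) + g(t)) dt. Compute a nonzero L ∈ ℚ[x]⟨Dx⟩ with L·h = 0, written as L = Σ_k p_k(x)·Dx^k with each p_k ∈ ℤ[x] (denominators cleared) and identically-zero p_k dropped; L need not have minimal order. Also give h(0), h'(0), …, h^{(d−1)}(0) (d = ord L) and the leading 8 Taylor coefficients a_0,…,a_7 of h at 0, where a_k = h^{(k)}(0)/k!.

f: a_k = 3, 3, 12, 21, 57, 120, 291, 651, …
g: a_k = 0, 4, -4, 16/3, -8, 64/5, -64/3, 256/7, …
L₀ := lclm(L_f,L_g); ord L₀ ≤ 1+2.
h=∫₀ˣh₀: take L = L₀·Dx.
L = (74 + 412·x + 948·x^2 + 864·x^3 + 648·x^4)·Dx^2 + (17 + 212·x + 890·x^2 + 1644·x^3 + 1764·x^4 + 1080·x^5)·Dx^3 + (-5 - 27·x - 33·x^2 + 68·x^3 + 276·x^4 + 396·x^5 + 216·x^6)·Dx^4  (order 4).
h: a_k = 0, 3, 7/2, 8/3, 79/12, 49/5, 332/15, 809/21, …
ICs: h(0) = 0, h′(0) = 3, h′′(0) = 7, h′′′(0) = 16.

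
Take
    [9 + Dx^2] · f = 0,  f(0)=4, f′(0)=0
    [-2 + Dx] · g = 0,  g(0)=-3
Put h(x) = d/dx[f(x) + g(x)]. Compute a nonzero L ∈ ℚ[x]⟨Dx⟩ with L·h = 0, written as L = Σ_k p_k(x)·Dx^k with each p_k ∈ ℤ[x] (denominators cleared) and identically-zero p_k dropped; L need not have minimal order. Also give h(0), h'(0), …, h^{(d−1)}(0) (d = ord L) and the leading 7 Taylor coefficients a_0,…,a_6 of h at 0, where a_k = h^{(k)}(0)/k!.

f: a_k = 4, 0, -18, 0, 27/2, 0, -81/20, …
g: a_k = -3, -6, -6, -4, -2, -4/5, -4/15, …
Sum ⇒ L₀ = lclm(L_f,L_g) in ℚ(x)⟨Dx⟩.
Derive L from L₀ (diff closure).
L = 18 - 9·Dx + 2·Dx^2 - Dx^3  (order 3).
h: a_k = -6, -48, -12, 46, -4, -259/10, -8/15, …
ICs: h(0) = -6, h′(0) = -48, h′′(0) = -24.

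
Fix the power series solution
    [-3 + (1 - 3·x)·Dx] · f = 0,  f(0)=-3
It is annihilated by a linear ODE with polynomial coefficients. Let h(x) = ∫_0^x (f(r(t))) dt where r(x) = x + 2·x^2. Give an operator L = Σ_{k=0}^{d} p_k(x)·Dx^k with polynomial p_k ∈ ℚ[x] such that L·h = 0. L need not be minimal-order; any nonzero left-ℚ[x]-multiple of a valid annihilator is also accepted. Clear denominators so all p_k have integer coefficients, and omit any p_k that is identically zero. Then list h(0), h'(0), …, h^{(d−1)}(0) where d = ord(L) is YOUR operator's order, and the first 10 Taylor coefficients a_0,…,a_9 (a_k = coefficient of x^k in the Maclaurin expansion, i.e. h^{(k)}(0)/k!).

L = (3 + 12·x)·Dx + (-1 + 3·x + 6·x^2)·Dx^2  (order 2).
h: a_k = 0, -3, -9/2, -15, -189/4, -837/5, -1215/2, -15957/7, -69741/8, -33885, …
ICs: h(0) = 0, h′(0) = -3.

f: a_k = -3, -9, -27, -81, -243, -729, -2187, -6561, -19683, -59049, …
h₀=f(r): pull back L_f along r ⇒ L₀.
h=∫₀ˣh₀: take L = L₀·Dx.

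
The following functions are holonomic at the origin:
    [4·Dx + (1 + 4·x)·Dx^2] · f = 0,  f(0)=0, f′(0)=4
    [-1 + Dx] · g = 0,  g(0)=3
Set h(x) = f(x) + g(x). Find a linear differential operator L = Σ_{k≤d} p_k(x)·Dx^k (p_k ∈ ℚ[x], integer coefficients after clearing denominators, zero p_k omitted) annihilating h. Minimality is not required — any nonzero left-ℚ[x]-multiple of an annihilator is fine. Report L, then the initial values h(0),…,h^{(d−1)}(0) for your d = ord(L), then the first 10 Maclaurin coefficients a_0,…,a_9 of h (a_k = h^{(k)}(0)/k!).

L = (-36 - 16·x)·Dx + (31 - 8·x - 16·x^2)·Dx^2 + (5 + 24·x + 16·x^2)·Dx^3  (order 3).
h: a_k = 3, 7, -13/2, 131/6, -511/8, 8193/40, -54613/80, 3932161/1680, -110100479/13440, 3523215361/120960, …
ICs: h(0) = 3, h′(0) = 7, h′′(0) = -13.

f: a_k = 0, 4, -8, 64/3, -64, 1024/5, -2048/3, 16384/7, -8192, 262144/9, …
g: a_k = 3, 3, 3/2, 1/2, 1/8, 1/40, 1/240, 1/1680, 1/13440, 1/120960, …
h₀=f+g: left-lcm gives L₀, ord ≤ 3.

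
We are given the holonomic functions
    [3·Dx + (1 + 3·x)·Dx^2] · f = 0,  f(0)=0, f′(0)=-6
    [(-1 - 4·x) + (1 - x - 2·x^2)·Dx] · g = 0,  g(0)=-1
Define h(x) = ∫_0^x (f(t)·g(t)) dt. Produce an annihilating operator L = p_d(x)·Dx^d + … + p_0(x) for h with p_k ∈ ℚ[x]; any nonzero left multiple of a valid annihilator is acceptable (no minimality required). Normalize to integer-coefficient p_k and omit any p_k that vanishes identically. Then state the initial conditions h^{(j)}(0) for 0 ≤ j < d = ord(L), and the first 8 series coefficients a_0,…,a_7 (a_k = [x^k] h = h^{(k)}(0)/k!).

f: a_k = 0, -6, 9, -18, 81/2, -486/5, 243, -4374/7, …
g: a_k = -1, -1, -3, -5, -11, -21, -43, -85, …
Sym-product of L_f,L_g gives L₀ (≤ ord 2).
∫: right-multiply L₀ by Dx.
L = (7 + 24·x)·Dx + (-1 + 17·x + 30·x^2)·Dx^2 + (-1 - 2·x + 5·x^2 + 6·x^3)·Dx^3  (order 3).
h: a_k = 0, 0, 3, -1, 27/4, -39/10, 439/20, -1503/70, …
ICs: h(0) = 0, h′(0) = 0, h′′(0) = 6.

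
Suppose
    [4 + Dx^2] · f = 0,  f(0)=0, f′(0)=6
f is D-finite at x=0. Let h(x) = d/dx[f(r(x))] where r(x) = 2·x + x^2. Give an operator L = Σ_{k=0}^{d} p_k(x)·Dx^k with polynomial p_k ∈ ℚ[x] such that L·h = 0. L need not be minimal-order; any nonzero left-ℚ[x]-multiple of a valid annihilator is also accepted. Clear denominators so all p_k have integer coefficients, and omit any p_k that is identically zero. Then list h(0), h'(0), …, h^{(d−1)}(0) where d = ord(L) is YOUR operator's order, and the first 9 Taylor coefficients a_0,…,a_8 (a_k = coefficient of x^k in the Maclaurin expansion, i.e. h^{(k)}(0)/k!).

f: a_k = 0, 6, 0, -4, 0, 4/5, 0, -8/105, 0, …
f∘r: x↦r, Dx↦Dx/r' in L_f ⇒ L₀.
Differentiate: ansatz ord ≤ ord L₀ ⇒ L.
L = (19 + 64·x + 96·x^2 + 64·x^3 + 16·x^4) + (-3 - 3·x)·Dx + (1 + 2·x + x^2)·Dx^2  (order 2).
h: a_k = 12, 12, -96, -192, 8, 360, 5696/15, -256/15, -38776/105, …
ICs: h(0) = 12, h′(0) = 12.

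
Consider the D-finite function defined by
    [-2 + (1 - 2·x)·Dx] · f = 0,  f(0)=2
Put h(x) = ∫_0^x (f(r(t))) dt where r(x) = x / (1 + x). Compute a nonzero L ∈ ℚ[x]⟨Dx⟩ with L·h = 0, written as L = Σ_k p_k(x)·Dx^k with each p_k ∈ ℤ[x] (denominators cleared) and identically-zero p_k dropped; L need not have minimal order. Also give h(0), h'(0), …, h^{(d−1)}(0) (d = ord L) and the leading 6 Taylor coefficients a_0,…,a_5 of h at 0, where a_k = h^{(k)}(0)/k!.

L = 2·Dx + (-1 + x^2)·Dx^2  (order 2).
h: a_k = 0, 2, 2, 4/3, 1, 4/5, …
ICs: h(0) = 0, h′(0) = 2.

f: a_k = 2, 4, 8, 16, 32, 64, …
Substitute x→r, Dx→(1/r')Dx; clear ⇒ L₀.
∫: right-multiply L₀ by Dx.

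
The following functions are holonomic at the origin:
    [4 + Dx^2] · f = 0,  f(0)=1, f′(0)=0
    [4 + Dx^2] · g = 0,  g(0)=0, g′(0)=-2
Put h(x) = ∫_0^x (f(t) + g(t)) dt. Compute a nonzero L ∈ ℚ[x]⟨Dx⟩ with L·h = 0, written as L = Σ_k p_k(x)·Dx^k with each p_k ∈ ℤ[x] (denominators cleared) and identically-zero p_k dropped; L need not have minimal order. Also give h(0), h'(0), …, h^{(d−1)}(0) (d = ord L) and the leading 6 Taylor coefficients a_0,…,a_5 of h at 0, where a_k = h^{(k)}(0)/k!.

L = 4·Dx + Dx^3  (order 3).
h: a_k = 0, 1, -1, -2/3, 1/3, 2/15, …
ICs: h(0) = 0, h′(0) = 1, h′′(0) = -2.

f: a_k = 1, 0, -2, 0, 2/3, 0, …
g: a_k = 0, -2, 0, 4/3, 0, -4/15, …
Sum ⇒ L₀ = lclm(L_f,L_g) in ℚ(x)⟨Dx⟩.
h=∫₀ˣh₀: take L = L₀·Dx.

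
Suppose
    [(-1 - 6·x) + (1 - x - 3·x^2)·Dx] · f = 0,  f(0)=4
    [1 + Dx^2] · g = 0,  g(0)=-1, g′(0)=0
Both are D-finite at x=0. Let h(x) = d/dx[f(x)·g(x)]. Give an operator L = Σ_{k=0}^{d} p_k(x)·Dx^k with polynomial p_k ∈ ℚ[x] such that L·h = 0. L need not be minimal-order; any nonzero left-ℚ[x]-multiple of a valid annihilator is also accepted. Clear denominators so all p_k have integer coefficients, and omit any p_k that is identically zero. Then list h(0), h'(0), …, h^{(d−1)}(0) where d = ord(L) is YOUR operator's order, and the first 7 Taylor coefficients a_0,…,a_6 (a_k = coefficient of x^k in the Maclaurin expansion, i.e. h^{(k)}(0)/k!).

L = (83 - 2·x - 5·x^2 + 6·x^3 + 9·x^4) + (16 + 98·x + 18·x^2 + 36·x^3)·Dx + (-5 + 4·x + 13·x^2 + 6·x^3 + 9·x^4)·Dx^2  (order 2).
h: a_k = -4, -28, -78, -818/3, -4385/6, -63119/30, -994343/180, …
ICs: h(0) = -4, h′(0) = -28.

f: a_k = 4, 4, 16, 28, 76, 160, 388, …
g: a_k = -1, 0, 1/2, 0, -1/24, 0, 1/720, …
h₀=f·g: eliminate ⇒ L₀, order ≤ 1·2.
Derive L from L₀ (diff closure).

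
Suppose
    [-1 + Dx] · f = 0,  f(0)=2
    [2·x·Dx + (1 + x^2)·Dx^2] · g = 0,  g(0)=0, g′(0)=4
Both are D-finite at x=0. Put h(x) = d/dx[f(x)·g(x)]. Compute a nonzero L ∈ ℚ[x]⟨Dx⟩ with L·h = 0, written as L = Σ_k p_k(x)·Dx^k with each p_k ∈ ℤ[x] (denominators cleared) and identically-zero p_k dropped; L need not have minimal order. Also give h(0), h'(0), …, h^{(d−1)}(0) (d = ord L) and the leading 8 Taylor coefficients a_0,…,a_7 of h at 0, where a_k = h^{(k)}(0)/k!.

f: a_k = 2, 2, 1, 1/3, 1/12, 1/60, 1/360, 1/2520, …
g: a_k = 0, 4, 0, -4/3, 0, 4/5, 0, -4/7, …
Sym-product of L_f,L_g gives L₀ (≤ ord 2).
h=h₀': d/dx-closure on L₀ ⇒ L.
L = (1 + 5·x - 3·x^2 + x^3) + (-6·x + 4·x^2 - 2·x^3)·Dx + (-1 + x - x^2 + x^3)·Dx^2  (order 2).
h: a_k = 8, 16, 4, -16/3, 3, 22/3, -31/10, -452/63, …
ICs: h(0) = 8, h′(0) = 16.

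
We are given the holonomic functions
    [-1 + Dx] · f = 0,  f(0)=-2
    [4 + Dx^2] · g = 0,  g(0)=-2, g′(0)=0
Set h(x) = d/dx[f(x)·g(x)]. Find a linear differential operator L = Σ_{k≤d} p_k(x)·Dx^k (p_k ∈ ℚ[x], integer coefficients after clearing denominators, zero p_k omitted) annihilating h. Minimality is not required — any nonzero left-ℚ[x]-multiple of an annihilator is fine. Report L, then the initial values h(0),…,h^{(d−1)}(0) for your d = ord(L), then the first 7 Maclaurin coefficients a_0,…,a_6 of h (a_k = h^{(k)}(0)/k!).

f: a_k = -2, -2, -1, -1/3, -1/12, -1/60, -1/360, …
g: a_k = -2, 0, 4, 0, -4/3, 0, 8/45, …
h₀=f·g: eliminate ⇒ L₀, order ≤ 1·2.
Derive L from L₀ (diff closure).
L = 5 - 2·Dx + Dx^2  (order 2).
h: a_k = 4, -12, -22, -14/3, 41/6, 39/10, 29/180, …
ICs: h(0) = 4, h′(0) = -12.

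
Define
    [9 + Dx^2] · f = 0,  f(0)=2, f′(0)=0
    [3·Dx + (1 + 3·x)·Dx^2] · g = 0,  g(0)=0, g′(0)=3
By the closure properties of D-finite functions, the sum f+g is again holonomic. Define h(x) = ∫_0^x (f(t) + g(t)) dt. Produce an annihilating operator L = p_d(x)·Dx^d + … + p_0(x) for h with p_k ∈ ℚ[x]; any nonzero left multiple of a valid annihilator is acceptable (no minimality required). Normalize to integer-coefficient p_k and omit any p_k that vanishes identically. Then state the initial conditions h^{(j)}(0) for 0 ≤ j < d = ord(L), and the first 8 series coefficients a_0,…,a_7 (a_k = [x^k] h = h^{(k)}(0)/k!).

f: a_k = 2, 0, -9, 0, 27/4, 0, -81/40, 0, …
g: a_k = 0, 3, -9/2, 9, -81/4, 243/5, -243/2, 2187/7, …
Weyl lclm of L_f,L_g ⇒ L₀ (ord ≤ 4).
h=∫h₀ ⇒ L = L₀·Dx.
L = (63 + 54·x + 81·x^2)·Dx^2 + (9 + 45·x + 81·x^2 + 81·x^3)·Dx^3 + (7 + 6·x + 9·x^2)·Dx^4 + (1 + 5·x + 9·x^2 + 9·x^3)·Dx^5  (order 5).
h: a_k = 0, 2, 3/2, -9/2, 9/4, -27/10, 81/10, -4941/280, …
ICs: h(0) = 0, h′(0) = 2, h′′(0) = 3, h′′′(0) = -27, h′′′′(0) = 54.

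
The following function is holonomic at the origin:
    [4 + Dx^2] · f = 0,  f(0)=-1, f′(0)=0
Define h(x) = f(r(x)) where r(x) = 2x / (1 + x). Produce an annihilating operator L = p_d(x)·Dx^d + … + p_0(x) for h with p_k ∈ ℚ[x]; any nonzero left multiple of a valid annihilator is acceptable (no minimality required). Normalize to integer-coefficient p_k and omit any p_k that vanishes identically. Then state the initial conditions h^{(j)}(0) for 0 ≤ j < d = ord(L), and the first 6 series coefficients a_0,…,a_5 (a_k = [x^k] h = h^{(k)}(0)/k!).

L = 16 + (2 + 6·x + 6·x^2 + 2·x^3)·Dx + (1 + 4·x + 6·x^2 + 4·x^3 + x^4)·Dx^2  (order 2).
h: a_k = -1, 0, 8, -16, 40/3, 32/3, …
ICs: h(0) = -1, h′(0) = 0.

f: a_k = -1, 0, 2, 0, -2/3, 0, …
Change of var in L_f (x↦r) gives L₀.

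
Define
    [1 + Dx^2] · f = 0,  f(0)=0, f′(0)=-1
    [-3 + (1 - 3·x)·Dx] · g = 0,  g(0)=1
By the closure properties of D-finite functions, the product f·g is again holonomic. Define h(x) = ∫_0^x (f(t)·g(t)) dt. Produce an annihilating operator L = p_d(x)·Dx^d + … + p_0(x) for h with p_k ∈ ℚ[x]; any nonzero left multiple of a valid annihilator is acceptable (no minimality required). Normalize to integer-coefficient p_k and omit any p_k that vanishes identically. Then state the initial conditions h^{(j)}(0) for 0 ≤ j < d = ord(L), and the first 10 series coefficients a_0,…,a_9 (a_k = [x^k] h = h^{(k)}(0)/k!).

f: a_k = 0, -1, 0, 1/6, 0, -1/120, 0, 1/5040, 0, -1/362880, …
g: a_k = 1, 3, 9, 27, 81, 243, 729, 2187, 6561, 19683, …
L₀ := L_f ⊗_s L_g (sym. prod.), ord ≤ 2.
Integrate: L := L₀·Dx.
L = (-1 + 3·x)·Dx + 6·Dx^2 + (-1 + 3·x)·Dx^3  (order 3).
h: a_k = 0, 0, -1/2, -1, -53/24, -53/10, -9541/720, -1363/40, -3606497/40320, -3606497/15120, …
ICs: h(0) = 0, h′(0) = 0, h′′(0) = -1.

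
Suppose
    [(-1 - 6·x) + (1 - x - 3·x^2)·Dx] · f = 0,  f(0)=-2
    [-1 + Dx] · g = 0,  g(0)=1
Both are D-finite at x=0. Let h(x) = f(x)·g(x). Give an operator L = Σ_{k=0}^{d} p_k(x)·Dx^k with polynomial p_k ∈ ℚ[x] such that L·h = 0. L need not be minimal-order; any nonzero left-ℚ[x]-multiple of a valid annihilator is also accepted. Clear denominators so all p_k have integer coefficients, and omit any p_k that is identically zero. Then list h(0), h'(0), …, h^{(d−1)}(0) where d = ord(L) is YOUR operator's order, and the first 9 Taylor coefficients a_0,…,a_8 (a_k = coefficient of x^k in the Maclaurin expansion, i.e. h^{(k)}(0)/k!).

L = (2 + 5·x - 3·x^2) + (-1 + x + 3·x^2)·Dx  (order 1).
h: a_k = -2, -4, -11, -70/3, -677/12, -3793/30, -106447/360, -850483/1260, -6298165/4032, …
ICs: h(0) = -2.

f: a_k = -2, -2, -8, -14, -38, -80, -194, -434, -1016, …
g: a_k = 1, 1, 1/2, 1/6, 1/24, 1/120, 1/720, 1/5040, 1/40320, …
L₀ := L_f ⊗_s L_g (sym. prod.), ord ≤ 1.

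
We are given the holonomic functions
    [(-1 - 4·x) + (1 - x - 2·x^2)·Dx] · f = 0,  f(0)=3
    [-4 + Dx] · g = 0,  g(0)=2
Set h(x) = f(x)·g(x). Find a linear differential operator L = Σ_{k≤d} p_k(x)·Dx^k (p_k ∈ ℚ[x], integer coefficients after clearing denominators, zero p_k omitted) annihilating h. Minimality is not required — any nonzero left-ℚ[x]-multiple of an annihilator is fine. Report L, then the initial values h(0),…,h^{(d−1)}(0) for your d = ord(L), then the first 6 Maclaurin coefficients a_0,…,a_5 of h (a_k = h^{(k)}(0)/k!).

L = (5 - 8·x^2) + (-1 + x + 2·x^2)·Dx  (order 1).
h: a_k = 6, 30, 90, 214, 458, 4686/5, …
ICs: h(0) = 6.

f: a_k = 3, 3, 9, 15, 33, 63, …
g: a_k = 2, 8, 16, 64/3, 64/3, 256/15, …
h₀=f·g: eliminate ⇒ L₀, order ≤ 1·1.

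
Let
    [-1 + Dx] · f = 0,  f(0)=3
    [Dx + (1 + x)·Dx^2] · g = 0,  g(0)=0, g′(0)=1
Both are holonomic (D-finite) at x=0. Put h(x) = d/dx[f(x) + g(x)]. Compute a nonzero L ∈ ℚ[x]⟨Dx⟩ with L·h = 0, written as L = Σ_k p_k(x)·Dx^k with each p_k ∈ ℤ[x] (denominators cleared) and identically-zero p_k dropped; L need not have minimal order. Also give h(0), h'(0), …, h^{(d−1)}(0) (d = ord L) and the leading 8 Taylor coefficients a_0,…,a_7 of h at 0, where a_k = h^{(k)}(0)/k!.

L = (-3 - x) + (1 - 2·x - x^2)·Dx + (2 + 3·x + x^2)·Dx^2  (order 2).
h: a_k = 4, 2, 5/2, -1/2, 9/8, -39/40, 241/240, -1679/1680, …
ICs: h(0) = 4, h′(0) = 2.

f: a_k = 3, 3, 3/2, 1/2, 1/8, 1/40, 1/240, 1/1680, …
g: a_k = 0, 1, -1/2, 1/3, -1/4, 1/5, -1/6, 1/7, …
Sum ⇒ L₀ = lclm(L_f,L_g) in ℚ(x)⟨Dx⟩.
h=h₀': d/dx-closure on L₀ ⇒ L.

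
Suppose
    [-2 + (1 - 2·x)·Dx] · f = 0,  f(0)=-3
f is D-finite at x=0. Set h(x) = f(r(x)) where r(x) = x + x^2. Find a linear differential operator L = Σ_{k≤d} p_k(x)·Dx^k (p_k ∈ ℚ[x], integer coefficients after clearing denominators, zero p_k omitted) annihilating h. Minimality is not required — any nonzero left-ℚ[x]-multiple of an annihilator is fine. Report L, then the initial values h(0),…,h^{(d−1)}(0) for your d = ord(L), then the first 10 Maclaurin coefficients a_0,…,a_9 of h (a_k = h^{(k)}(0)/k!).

L = (2 + 4·x) + (-1 + 2·x + 2·x^2)·Dx  (order 1).
h: a_k = -3, -6, -18, -48, -132, -360, -984, -2688, -7344, -20064, …
ICs: h(0) = -3.

f: a_k = -3, -6, -12, -24, -48, -96, -192, -384, -768, -1536, …
Substitute x→r, Dx→(1/r')Dx; clear ⇒ L₀.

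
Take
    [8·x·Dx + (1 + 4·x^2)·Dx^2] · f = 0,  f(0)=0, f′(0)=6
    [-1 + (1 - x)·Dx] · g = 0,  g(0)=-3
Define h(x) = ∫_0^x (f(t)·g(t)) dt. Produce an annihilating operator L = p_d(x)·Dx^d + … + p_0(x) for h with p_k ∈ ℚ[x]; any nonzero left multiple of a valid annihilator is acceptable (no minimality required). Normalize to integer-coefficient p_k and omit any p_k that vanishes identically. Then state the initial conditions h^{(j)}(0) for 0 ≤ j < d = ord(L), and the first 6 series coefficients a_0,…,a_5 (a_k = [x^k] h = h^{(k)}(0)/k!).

L = 8·x·Dx + (2 - 8·x + 16·x^2)·Dx^2 + (-1 + x - 4·x^2 + 4·x^3)·Dx^3  (order 3).
h: a_k = 0, 0, -9, -6, 3/2, 6/5, …
ICs: h(0) = 0, h′(0) = 0, h′′(0) = -18.

f: a_k = 0, 6, 0, -8, 0, 96/5, …
g: a_k = -3, -3, -3, -3, -3, -3, …
f·g: L₀ = L_f ⊗_s L_g, ord ≤ 2·1.
h=∫₀ˣh₀: take L = L₀·Dx.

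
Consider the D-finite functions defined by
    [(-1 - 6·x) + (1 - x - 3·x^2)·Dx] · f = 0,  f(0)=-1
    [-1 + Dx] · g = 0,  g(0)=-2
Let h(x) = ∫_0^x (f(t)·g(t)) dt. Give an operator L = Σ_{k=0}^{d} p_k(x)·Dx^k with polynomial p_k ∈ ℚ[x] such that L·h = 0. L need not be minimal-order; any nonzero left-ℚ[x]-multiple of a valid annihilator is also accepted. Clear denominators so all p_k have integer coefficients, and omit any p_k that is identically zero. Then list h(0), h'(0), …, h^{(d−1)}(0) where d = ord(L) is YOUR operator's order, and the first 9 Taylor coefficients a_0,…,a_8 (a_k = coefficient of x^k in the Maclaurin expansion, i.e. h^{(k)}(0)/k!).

L = (2 + 5·x - 3·x^2)·Dx + (-1 + x + 3·x^2)·Dx^2  (order 2).
h: a_k = 0, 2, 2, 11/3, 35/6, 677/60, 3793/180, 106447/2520, 850483/10080, …
ICs: h(0) = 0, h′(0) = 2.

f: a_k = -1, -1, -4, -7, -19, -40, -97, -217, -508, …
g: a_k = -2, -2, -1, -1/3, -1/12, -1/60, -1/360, -1/2520, -1/20160, …
f·g: L₀ = L_f ⊗_s L_g, ord ≤ 1·1.
Integrate: L := L₀·Dx.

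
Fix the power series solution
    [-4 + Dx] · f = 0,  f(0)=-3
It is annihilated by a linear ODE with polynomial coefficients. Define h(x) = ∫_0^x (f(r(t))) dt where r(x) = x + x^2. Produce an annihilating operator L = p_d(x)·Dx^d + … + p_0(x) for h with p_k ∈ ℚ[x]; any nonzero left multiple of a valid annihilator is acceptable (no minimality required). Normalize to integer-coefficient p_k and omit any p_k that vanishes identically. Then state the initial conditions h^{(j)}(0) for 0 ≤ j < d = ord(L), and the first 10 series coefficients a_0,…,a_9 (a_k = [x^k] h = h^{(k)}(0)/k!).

L = (-4 - 8·x)·Dx + Dx^2  (order 2).
h: a_k = 0, -3, -6, -12, -20, -152/5, -208/5, -5536/105, -6512/105, -480/7, …
ICs: h(0) = 0, h′(0) = -3.

f: a_k = -3, -12, -24, -32, -32, -128/5, -256/15, -1024/105, -512/105, -2048/945, …
f∘r: x↦r, Dx↦Dx/r' in L_f ⇒ L₀.
∫: right-multiply L₀ by Dx.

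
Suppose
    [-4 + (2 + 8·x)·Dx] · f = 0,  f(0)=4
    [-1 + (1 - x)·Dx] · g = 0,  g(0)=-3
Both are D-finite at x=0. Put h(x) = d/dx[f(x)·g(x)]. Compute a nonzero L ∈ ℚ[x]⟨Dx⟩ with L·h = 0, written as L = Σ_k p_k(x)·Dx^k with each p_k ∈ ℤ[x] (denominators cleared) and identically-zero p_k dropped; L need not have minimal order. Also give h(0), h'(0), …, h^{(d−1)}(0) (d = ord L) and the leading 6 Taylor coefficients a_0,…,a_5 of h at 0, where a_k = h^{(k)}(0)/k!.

L = (2 + 36·x + 12·x^2) + (-3 - 11·x + 6·x^2 + 8·x^3)·Dx  (order 1).
h: a_k = -36, -24, -180, 240, -1380, 4392, …
ICs: h(0) = -36.

f: a_k = 4, 8, -8, 16, -40, 112, …
g: a_k = -3, -3, -3, -3, -3, -3, …
Sym-product of L_f,L_g gives L₀ (≤ ord 1).
Derive L from L₀ (diff closure).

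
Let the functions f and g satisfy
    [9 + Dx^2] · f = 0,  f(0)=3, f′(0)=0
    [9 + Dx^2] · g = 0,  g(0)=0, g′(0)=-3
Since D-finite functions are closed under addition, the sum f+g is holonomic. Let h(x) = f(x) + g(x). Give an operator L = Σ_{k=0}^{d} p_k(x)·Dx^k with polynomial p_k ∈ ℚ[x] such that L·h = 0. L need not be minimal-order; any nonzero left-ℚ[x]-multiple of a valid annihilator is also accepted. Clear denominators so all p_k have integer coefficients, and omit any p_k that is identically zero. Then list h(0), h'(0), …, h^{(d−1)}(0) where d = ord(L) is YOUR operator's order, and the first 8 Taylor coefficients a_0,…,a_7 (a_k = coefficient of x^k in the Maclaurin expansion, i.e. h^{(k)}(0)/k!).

L = 9 + Dx^2  (order 2).
h: a_k = 3, -3, -27/2, 9/2, 81/8, -81/40, -243/80, 243/560, …
ICs: h(0) = 3, h′(0) = -3.

f: a_k = 3, 0, -27/2, 0, 81/8, 0, -243/80, 0, …
g: a_k = 0, -3, 0, 9/2, 0, -81/40, 0, 243/560, …
Sum ⇒ L₀ = lclm(L_f,L_g) in ℚ(x)⟨Dx⟩.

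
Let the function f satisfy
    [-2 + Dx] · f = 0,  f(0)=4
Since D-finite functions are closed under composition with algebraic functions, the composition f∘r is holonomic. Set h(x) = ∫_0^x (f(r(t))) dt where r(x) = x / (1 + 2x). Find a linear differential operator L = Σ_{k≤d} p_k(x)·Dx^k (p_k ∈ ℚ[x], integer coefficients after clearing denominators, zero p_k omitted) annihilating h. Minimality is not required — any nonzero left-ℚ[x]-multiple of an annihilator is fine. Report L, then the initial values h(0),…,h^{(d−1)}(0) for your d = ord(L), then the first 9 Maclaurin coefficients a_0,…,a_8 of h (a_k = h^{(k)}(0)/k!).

L = -2·Dx + (1 + 4·x + 4·x^2)·Dx^2  (order 2).
h: a_k = 0, 4, 4, -8/3, 4/3, 8/15, -152/45, 2416/315, -4364/315, …
ICs: h(0) = 0, h′(0) = 4.

f: a_k = 4, 8, 8, 16/3, 8/3, 16/15, 16/45, 32/315, 8/315, …
Substitute x→r, Dx→(1/r')Dx; clear ⇒ L₀.
h=∫h₀ ⇒ L = L₀·Dx.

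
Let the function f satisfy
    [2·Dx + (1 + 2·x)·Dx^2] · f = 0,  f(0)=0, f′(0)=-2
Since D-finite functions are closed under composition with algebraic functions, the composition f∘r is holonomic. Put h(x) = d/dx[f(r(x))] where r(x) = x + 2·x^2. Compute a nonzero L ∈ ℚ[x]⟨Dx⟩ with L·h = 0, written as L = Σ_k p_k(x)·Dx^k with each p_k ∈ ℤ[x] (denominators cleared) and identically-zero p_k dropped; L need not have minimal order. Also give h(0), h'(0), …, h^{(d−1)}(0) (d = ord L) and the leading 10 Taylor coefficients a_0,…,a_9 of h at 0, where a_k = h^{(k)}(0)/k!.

L = (-2 + 8·x + 16·x^2) + (1 + 6·x + 12·x^2 + 16·x^3)·Dx  (order 1).
h: a_k = -2, -4, 16, -16, -32, 128, -128, -256, 1024, -1024, …
ICs: h(0) = -2.

f: a_k = 0, -2, 2, -8/3, 4, -32/5, 32/3, -128/7, 32, -512/9, …
L₀ from L_f via x↦r, Dx↦r'^{-1}Dx.
Differentiate: ansatz ord ≤ ord L₀ ⇒ L.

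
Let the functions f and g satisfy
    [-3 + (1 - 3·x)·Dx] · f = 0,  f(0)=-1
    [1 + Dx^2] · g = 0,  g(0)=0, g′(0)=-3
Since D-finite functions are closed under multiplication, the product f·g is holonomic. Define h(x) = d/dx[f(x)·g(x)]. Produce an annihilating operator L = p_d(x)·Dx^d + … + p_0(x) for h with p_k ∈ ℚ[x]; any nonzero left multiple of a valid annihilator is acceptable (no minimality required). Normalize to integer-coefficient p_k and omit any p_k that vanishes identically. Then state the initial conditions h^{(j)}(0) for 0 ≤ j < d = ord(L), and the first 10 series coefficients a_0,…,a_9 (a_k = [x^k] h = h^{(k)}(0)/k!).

f: a_k = -1, -3, -9, -27, -81, -243, -729, -2187, -6561, -19683, …
g: a_k = 0, -3, 0, 1/2, 0, -1/40, 0, 1/1680, 0, -1/120960, …
L₀ := L_f ⊗_s L_g (sym. prod.), ord ≤ 2.
h=h₀': d/dx-closure on L₀ ⇒ L.
L = (-17 - 6·x + 9·x^2) + (-6 + 18·x)·Dx + (1 - 6·x + 9·x^2)·Dx^2  (order 2).
h: a_k = 3, 18, 159/2, 318, 9541/8, 85869/20, 3606497/240, 3606497/70, 2337010057/13440, 2337010057/4032, …
ICs: h(0) = 3, h′(0) = 18.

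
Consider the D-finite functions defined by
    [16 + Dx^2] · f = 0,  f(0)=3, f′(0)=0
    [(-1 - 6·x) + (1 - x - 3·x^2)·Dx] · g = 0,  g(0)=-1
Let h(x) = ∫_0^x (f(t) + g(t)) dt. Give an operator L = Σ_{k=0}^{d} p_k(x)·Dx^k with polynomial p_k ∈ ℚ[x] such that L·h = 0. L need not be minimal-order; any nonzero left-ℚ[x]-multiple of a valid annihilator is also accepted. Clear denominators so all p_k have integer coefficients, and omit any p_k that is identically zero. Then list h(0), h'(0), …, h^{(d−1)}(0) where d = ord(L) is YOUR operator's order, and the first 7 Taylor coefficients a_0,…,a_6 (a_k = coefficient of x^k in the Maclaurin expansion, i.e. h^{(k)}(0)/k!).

f: a_k = 3, 0, -24, 0, 32, 0, -256/15, …
g: a_k = -1, -1, -4, -7, -19, -40, -97, …
f+g: L₀ = lclm(L_f,L_g), ord ≤ 2+1.
h=∫₀ˣh₀: take L = L₀·Dx.
L = (-464 - 2816·x - 416·x^2 - 2112·x^3 - 5760·x^4 - 6912·x^5)·Dx + (192 - 304·x - 672·x^2 + 1312·x^3 + 1008·x^4 - 3456·x^5 - 3456·x^6)·Dx^2 + (-29 - 176·x - 26·x^2 - 132·x^3 - 360·x^4 - 432·x^5)·Dx^3 + (12 - 19·x - 42·x^2 + 82·x^3 + 63·x^4 - 216·x^5 - 216·x^6)·Dx^4  (order 4).
h: a_k = 0, 2, -1/2, -28/3, -7/4, 13/5, -20/3, …
ICs: h(0) = 0, h′(0) = 2, h′′(0) = -1, h′′′(0) = -56.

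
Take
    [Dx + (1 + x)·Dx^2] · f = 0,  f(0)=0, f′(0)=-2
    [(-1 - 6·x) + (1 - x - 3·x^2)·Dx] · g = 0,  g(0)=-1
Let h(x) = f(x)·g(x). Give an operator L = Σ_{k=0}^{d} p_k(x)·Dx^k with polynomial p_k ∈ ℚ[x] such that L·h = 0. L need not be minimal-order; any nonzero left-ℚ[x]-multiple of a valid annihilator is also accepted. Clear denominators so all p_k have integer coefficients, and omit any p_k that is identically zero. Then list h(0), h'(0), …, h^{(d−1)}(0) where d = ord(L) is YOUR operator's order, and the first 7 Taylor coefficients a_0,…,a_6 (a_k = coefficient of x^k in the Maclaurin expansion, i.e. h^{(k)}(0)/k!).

f: a_k = 0, -2, 1, -2/3, 1/2, -2/5, 1/3, …
g: a_k = -1, -1, -4, -7, -19, -40, -97, …
f·g: L₀ = L_f ⊗_s L_g, ord ≤ 2·1.
L = (7 + 12·x) + (1 + 15·x + 15·x^2)·Dx + (-1 + 4·x^2 + 3·x^3)·Dx^2  (order 2).
h: a_k = 0, 2, 1, 23/3, 61/6, 1007/30, 956/15, …
ICs: h(0) = 0, h′(0) = 2.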